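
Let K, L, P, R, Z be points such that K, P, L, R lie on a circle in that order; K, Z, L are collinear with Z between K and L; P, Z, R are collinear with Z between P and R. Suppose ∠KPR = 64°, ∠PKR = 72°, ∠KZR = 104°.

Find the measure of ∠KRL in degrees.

1. ∠KLR = 64°  [same arc KR]
2. ∠KRP = 44°  [△KPR]
3. ∠LKR = 32°  [△KZR]
4. ∠KRL = 84°  [△KLR]

∠KRL = 84°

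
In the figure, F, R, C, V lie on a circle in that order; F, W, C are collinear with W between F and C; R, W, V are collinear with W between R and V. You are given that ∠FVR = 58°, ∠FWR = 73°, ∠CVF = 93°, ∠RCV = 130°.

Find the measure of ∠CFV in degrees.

∠CFV = 15°

1. ∠FCR = 58°  [same arc FR]
2. ∠CWR = 107°  [linear pair at W on FC]
3. ∠CRV = 15°  [△RWC]
4. ∠CFV = 15°  [same arc CV]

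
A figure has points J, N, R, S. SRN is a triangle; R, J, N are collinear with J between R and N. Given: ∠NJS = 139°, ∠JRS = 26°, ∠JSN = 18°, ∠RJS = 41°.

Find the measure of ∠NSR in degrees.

∠NSR = 131°

1. ∠JNS = 23°  [△SJN]
2. ∠NRS = 26°  [J on ray RN]
3. ∠RNS = 23°  [J on ray NR]
4. ∠NSR = 131°  [△SRN]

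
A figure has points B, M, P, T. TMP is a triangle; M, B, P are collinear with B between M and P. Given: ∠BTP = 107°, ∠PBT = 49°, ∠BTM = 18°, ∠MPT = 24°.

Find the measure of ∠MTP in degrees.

1. ∠MBT = 131°  [linear pair at B on MP]
2. ∠BMT = 31°  [△TMB]
3. ∠PMT = 31°  [B on ray MP]
4. ∠MTP = 125°  [△TMP]

∠MTP = 125°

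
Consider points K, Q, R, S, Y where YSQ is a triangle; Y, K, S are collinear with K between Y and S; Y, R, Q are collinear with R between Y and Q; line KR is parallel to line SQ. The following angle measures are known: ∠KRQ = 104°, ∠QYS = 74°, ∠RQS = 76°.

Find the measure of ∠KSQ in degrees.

1. ∠SQY = 76°  [R on ray QY]
2. ∠QSY = 30°  [△YSQ]
3. ∠KSQ = 30°  [K on ray SY]

∠KSQ = 30°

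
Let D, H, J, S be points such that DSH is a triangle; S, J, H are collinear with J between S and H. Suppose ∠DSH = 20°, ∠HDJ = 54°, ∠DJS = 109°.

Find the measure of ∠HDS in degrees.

1. ∠DJH = 71°  [linear pair at J on SH]
2. ∠DHJ = 55°  [△DJH]
3. ∠DHS = 55°  [J on ray HS]
4. ∠HDS = 105°  [△DSH]

∠HDS = 105°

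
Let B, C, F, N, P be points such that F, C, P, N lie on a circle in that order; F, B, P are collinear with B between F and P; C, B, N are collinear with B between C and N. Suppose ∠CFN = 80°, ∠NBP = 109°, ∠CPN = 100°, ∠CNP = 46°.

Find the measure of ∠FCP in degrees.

∠FCP = 59°

1. ∠CBF = 109°  [vertical angles at B]
2. ∠NCP = 34°  [△CPN]
3. ∠CFP = 46°  [same arc CP]
4. ∠CBP = 71°  [linear pair at B on FP]
5. ∠CPF = 75°  [△CBP]
6. ∠FCP = 59°  [△FCP]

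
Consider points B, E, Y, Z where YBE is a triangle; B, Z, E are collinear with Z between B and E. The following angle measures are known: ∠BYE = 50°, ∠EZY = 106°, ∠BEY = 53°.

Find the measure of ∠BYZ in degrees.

∠BYZ = 29°

1. ∠EBY = 77°  [△YBE]
2. ∠BZY = 74°  [linear pair at Z on BE]
3. ∠YBZ = 77°  [Z on ray BE]
4. ∠BYZ = 29°  [△YBZ]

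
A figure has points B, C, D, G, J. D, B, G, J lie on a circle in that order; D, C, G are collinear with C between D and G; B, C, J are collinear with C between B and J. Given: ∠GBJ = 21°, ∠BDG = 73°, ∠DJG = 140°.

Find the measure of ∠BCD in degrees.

1. ∠GDJ = 21°  [same arc GJ]
2. ∠BJG = 73°  [same arc BG]
3. ∠DGJ = 19°  [△DGJ]
4. ∠GCJ = 88°  [△GCJ]
5. ∠BCD = 88°  [vertical angles at C]

∠BCD = 88°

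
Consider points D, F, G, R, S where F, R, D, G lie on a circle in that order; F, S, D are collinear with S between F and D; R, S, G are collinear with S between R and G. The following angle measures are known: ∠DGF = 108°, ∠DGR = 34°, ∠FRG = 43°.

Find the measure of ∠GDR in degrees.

1. ∠DRF = 72°  [cyclic FRDG, opposite ∠R+∠G]
2. ∠DFR = 34°  [same arc RD]
3. ∠FSR = 103°  [△FSR]
4. ∠FDR = 74°  [△FRD]
5. ∠DSR = 77°  [linear pair at S on FD]
6. ∠DRG = 29°  [△RSD]
7. ∠GDR = 117°  [△RDG]

∠GDR = 117°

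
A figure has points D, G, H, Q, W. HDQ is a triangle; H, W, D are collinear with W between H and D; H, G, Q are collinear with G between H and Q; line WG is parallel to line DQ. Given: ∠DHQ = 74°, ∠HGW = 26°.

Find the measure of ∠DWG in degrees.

1. ∠GHW = 74°  [W on HD, G on HQ]
2. ∠GWH = 80°  [△HWG]
3. ∠DWG = 100°  [linear pair at W on HD]

∠DWG = 100°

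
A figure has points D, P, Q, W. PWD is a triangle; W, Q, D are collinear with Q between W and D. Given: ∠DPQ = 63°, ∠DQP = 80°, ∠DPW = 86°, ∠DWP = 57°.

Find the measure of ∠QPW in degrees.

1. ∠PQW = 100°  [linear pair at Q on WD]
2. ∠PWQ = 57°  [Q on ray WD]
3. ∠QPW = 23°  [△PWQ]

∠QPW = 23°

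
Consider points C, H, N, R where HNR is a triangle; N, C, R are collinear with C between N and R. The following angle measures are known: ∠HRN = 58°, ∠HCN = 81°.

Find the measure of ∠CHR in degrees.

∠CHR = 23°

1. ∠CRH = 58°  [C on ray RN]
2. ∠HCR = 99°  [linear pair at C on NR]
3. ∠CHR = 23°  [△HCR]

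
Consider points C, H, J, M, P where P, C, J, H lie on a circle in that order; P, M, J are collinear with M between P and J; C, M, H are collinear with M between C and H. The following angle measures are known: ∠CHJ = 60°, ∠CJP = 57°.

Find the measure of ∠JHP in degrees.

∠JHP = 117°

1. ∠CPJ = 60°  [same arc CJ]
2. ∠JCP = 63°  [△PCJ]
3. ∠JHP = 117°  [cyclic PCJH, opposite ∠C+∠H]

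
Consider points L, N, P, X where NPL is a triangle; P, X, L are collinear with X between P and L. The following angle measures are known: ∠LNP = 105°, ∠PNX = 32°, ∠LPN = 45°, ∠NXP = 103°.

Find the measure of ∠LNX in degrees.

1. ∠NLP = 30°  [△NPL]
2. ∠LXN = 77°  [linear pair at X on PL]
3. ∠NLX = 30°  [X on ray LP]
4. ∠LNX = 73°  [△NXL]

∠LNX = 73°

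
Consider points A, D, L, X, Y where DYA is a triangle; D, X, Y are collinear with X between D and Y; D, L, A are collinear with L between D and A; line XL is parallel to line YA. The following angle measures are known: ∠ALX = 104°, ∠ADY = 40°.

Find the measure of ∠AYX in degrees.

∠AYX = 64°

1. ∠DLX = 76°  [linear pair at L on DA]
2. ∠LDX = 40°  [X on DY, L on DA]
3. ∠DXL = 64°  [△DXL]
4. ∠LXY = 116°  [linear pair at X on DY]
5. ∠AYX = 64°  [XL∥YA, co-interior at Y–X]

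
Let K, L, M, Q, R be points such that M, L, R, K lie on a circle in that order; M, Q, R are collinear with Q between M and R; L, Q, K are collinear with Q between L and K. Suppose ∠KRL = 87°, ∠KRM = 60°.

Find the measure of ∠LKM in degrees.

1. ∠KML = 93°  [cyclic MLRK, opposite ∠M+∠R]
2. ∠KLM = 60°  [same arc MK]
3. ∠LKM = 27°  [△MLK]

∠LKM = 27°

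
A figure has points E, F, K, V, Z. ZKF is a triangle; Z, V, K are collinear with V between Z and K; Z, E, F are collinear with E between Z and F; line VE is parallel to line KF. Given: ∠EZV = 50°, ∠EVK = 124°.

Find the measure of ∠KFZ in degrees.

∠KFZ = 74°

1. ∠EVZ = 56°  [linear pair at V on ZK]
2. ∠VEZ = 74°  [△ZVE]
3. ∠KFZ = 74°  [VE∥KF, corresponding at E]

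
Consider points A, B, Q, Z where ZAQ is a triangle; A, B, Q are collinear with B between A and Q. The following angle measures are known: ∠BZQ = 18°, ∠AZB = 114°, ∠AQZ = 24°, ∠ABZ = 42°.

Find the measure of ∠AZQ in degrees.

1. ∠BAZ = 24°  [△ZAB]
2. ∠QAZ = 24°  [B on ray AQ]
3. ∠AZQ = 132°  [△ZAQ]

∠AZQ = 132°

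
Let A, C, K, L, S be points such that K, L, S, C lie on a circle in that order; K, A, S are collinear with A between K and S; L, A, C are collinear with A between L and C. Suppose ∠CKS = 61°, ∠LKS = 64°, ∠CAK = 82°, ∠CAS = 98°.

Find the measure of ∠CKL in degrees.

∠CKL = 125°

1. ∠CLS = 61°  [same arc SC]
2. ∠LCS = 64°  [same arc LS]
3. ∠CSL = 55°  [△LSC]
4. ∠CKL = 125°  [cyclic KLSC, opposite ∠K+∠S]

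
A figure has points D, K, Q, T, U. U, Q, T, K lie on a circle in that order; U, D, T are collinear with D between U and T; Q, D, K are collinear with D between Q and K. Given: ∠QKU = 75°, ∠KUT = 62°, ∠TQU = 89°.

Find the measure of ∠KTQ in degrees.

∠KTQ = 102°

1. ∠QTU = 75°  [same arc UQ]
2. ∠KQT = 62°  [same arc TK]
3. ∠QUT = 16°  [△UQT]
4. ∠QKT = 16°  [same arc QT]
5. ∠KTQ = 102°  [△QTK]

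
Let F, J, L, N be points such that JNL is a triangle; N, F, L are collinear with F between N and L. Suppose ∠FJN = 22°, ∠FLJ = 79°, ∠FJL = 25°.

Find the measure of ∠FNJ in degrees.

∠FNJ = 54°

1. ∠JFL = 76°  [△JFL]
2. ∠JFN = 104°  [linear pair at F on NL]
3. ∠FNJ = 54°  [△JNF]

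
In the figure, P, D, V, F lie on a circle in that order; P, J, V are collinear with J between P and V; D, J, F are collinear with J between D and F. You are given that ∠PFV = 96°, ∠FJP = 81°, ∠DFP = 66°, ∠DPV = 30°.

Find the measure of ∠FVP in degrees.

1. ∠FJV = 99°  [linear pair at J on PV]
2. ∠DFV = 30°  [same arc DV]
3. ∠FVP = 51°  [△VJF]

∠FVP = 51°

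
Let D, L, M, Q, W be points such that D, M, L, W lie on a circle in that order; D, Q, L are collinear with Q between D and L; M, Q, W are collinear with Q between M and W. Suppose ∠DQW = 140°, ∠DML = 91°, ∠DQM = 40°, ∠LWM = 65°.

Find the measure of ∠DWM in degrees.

1. ∠LQW = 40°  [linear pair at Q on DL]
2. ∠DWL = 89°  [cyclic DMLW, opposite ∠M+∠W]
3. ∠DLW = 75°  [△LQW]
4. ∠LDW = 16°  [△DLW]
5. ∠DWM = 24°  [△DQW]

∠DWM = 24°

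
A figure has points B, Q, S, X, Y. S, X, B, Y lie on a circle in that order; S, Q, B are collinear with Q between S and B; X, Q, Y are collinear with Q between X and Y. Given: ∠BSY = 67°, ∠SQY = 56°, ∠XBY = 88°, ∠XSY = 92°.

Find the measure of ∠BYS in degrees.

1. ∠BXY = 67°  [same arc BY]
2. ∠BQY = 124°  [linear pair at Q on SB]
3. ∠BYX = 25°  [△XBY]
4. ∠SBY = 31°  [△BQY]
5. ∠BYS = 82°  [△SBY]

∠BYS = 82°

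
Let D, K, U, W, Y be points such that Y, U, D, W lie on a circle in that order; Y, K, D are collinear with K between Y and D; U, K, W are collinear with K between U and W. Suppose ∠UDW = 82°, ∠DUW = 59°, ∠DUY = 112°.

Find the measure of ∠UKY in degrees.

∠UKY = 88°

1. ∠DWU = 39°  [△UDW]
2. ∠DYW = 59°  [same arc DW]
3. ∠DWY = 68°  [cyclic YUDW, opposite ∠U+∠W]
4. ∠DYU = 39°  [same arc UD]
5. ∠WDY = 53°  [△YDW]
6. ∠WUY = 53°  [same arc YW]
7. ∠UKY = 88°  [△YKU]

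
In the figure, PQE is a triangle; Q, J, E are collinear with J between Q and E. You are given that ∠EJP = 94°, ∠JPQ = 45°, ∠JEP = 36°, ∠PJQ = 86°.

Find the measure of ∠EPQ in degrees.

∠EPQ = 95°

1. ∠JQP = 49°  [△PQJ]
2. ∠PEQ = 36°  [J on ray EQ]
3. ∠EQP = 49°  [J on ray QE]
4. ∠EPQ = 95°  [△PQE]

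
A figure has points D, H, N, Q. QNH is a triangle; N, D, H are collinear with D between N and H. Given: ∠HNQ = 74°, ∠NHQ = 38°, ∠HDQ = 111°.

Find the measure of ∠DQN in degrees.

∠DQN = 37°

1. ∠DNQ = 74°  [D on ray NH]
2. ∠NDQ = 69°  [linear pair at D on NH]
3. ∠DQN = 37°  [△QND]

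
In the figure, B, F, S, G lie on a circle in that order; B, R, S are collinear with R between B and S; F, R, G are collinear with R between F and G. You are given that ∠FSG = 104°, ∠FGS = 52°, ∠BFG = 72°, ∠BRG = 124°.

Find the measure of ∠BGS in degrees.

∠BGS = 84°

1. ∠FBG = 76°  [cyclic BFSG, opposite ∠B+∠S]
2. ∠BSG = 72°  [same arc BG]
3. ∠BGF = 32°  [△BFG]
4. ∠GBS = 24°  [△BRG]
5. ∠BGS = 84°  [△BSG]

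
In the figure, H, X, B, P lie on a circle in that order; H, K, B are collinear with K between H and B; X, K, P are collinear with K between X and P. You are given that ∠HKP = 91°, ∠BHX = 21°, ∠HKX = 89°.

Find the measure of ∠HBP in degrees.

1. ∠BKP = 89°  [linear pair at K on HB]
2. ∠BPX = 21°  [same arc XB]
3. ∠HBP = 70°  [△BKP]

∠HBP = 70°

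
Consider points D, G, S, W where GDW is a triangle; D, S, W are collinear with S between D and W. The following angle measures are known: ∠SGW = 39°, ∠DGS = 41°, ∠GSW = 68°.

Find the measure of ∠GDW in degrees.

1. ∠DSG = 112°  [linear pair at S on DW]
2. ∠GDS = 27°  [△GDS]
3. ∠GDW = 27°  [S on ray DW]

∠GDW = 27°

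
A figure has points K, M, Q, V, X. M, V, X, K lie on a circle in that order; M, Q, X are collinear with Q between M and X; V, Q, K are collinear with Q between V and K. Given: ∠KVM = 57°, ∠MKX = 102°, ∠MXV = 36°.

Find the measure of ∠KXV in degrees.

∠KXV = 93°

1. ∠KXM = 57°  [same arc MK]
2. ∠MVX = 78°  [cyclic MVXK, opposite ∠V+∠K]
3. ∠KMX = 21°  [△MXK]
4. ∠VMX = 66°  [△MVX]
5. ∠KVX = 21°  [same arc XK]
6. ∠VKX = 66°  [same arc VX]
7. ∠KXV = 93°  [△VXK]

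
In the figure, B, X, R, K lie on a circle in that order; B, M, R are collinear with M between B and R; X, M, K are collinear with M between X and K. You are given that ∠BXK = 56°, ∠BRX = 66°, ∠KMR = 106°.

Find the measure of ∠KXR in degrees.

1. ∠BKX = 66°  [same arc BX]
2. ∠BMK = 74°  [linear pair at M on BR]
3. ∠KBR = 40°  [△BMK]
4. ∠KXR = 40°  [same arc RK]

∠KXR = 40°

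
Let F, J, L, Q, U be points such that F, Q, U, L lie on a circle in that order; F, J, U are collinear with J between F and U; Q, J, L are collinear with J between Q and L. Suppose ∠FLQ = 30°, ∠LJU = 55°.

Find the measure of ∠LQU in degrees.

1. ∠FUQ = 30°  [same arc FQ]
2. ∠FJQ = 55°  [vertical angles at J]
3. ∠QJU = 125°  [linear pair at J on FU]
4. ∠LQU = 25°  [△QJU]

∠LQU = 25°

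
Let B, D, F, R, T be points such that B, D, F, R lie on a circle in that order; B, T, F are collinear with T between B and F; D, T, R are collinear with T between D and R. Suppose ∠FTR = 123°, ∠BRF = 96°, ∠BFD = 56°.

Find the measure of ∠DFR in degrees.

∠DFR = 73°

1. ∠BTD = 123°  [vertical angles at T]
2. ∠BDF = 84°  [cyclic BDFR, opposite ∠D+∠R]
3. ∠BRD = 56°  [same arc BD]
4. ∠DBF = 40°  [△BDF]
5. ∠BDR = 17°  [△BTD]
6. ∠DBR = 107°  [△BDR]
7. ∠DFR = 73°  [cyclic BDFR, opposite ∠B+∠F]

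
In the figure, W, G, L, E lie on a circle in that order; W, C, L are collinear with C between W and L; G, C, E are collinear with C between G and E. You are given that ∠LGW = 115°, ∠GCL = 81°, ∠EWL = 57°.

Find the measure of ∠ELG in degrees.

∠ELG = 100°

1. ∠LEW = 65°  [cyclic WGLE, opposite ∠G+∠E]
2. ∠ECW = 81°  [vertical angles at C]
3. ∠EGL = 57°  [same arc LE]
4. ∠ELW = 58°  [△WLE]
5. ∠ECL = 99°  [linear pair at C on WL]
6. ∠GEL = 23°  [△LCE]
7. ∠ELG = 100°  [△GLE]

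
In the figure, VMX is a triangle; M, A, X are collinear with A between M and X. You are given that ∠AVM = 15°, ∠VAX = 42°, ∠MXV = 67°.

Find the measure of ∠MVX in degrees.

∠MVX = 86°

1. ∠MAV = 138°  [linear pair at A on MX]
2. ∠AMV = 27°  [△VMA]
3. ∠VMX = 27°  [A on ray MX]
4. ∠MVX = 86°  [△VMX]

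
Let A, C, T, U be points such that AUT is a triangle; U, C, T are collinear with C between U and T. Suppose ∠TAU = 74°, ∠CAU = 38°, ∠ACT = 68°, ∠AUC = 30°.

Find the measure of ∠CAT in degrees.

∠CAT = 36°

1. ∠AUT = 30°  [C on ray UT]
2. ∠ATU = 76°  [△AUT]
3. ∠ATC = 76°  [C on ray TU]
4. ∠CAT = 36°  [△ACT]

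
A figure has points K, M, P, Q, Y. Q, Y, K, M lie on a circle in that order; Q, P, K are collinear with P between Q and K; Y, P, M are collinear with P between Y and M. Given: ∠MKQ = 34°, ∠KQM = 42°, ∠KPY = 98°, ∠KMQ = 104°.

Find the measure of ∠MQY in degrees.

∠MQY = 106°

1. ∠MYQ = 34°  [same arc QM]
2. ∠MPQ = 98°  [vertical angles at P]
3. ∠QMY = 40°  [△QPM]
4. ∠MQY = 106°  [△QYM]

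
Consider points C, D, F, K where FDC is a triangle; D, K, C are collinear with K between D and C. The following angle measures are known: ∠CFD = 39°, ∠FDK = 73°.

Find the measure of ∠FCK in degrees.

∠FCK = 68°

1. ∠CDF = 73°  [K on ray DC]
2. ∠DCF = 68°  [△FDC]
3. ∠FCK = 68°  [K on ray CD]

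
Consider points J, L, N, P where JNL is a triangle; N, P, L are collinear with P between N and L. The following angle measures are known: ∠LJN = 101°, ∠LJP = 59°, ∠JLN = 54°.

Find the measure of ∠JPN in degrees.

1. ∠JLP = 54°  [P on ray LN]
2. ∠JPL = 67°  [△JPL]
3. ∠JPN = 113°  [linear pair at P on NL]

∠JPN = 113°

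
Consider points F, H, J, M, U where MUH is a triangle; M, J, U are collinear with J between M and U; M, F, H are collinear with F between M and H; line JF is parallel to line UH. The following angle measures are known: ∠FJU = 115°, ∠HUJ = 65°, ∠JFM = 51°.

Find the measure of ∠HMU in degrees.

∠HMU = 64°

1. ∠HUM = 65°  [J on ray UM]
2. ∠MHU = 51°  [JF∥UH, corresponding at F]
3. ∠HMU = 64°  [△MUH]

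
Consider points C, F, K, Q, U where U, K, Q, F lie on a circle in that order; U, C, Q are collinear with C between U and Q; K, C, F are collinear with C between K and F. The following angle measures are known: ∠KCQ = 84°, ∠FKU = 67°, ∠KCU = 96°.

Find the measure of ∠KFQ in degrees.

∠KFQ = 17°

1. ∠FQU = 67°  [same arc UF]
2. ∠FCQ = 96°  [vertical angles at C]
3. ∠KFQ = 17°  [△QCF]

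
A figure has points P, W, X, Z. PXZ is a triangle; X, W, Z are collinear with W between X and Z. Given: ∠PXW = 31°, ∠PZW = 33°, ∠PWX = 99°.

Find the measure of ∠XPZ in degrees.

∠XPZ = 116°

1. ∠PXZ = 31°  [W on ray XZ]
2. ∠PZX = 33°  [W on ray ZX]
3. ∠XPZ = 116°  [△PXZ]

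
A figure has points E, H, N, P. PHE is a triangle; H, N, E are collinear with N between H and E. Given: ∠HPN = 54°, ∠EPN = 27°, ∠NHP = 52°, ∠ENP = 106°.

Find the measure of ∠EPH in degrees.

∠EPH = 81°

1. ∠NEP = 47°  [△PNE]
2. ∠EHP = 52°  [N on ray HE]
3. ∠HEP = 47°  [N on ray EH]
4. ∠EPH = 81°  [△PHE]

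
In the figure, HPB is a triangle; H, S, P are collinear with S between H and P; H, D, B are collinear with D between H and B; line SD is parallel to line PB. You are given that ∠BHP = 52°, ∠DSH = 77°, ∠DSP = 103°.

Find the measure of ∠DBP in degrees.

1. ∠DHS = 52°  [S on HP, D on HB]
2. ∠HDS = 51°  [△HSD]
3. ∠BDS = 129°  [linear pair at D on HB]
4. ∠DBP = 51°  [SD∥PB, co-interior at B–D]

∠DBP = 51°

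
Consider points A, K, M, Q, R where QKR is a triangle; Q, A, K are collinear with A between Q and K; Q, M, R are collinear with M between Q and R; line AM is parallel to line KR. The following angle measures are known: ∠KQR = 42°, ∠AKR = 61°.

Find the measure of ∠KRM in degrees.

1. ∠QKR = 61°  [A on ray KQ]
2. ∠KRQ = 77°  [△QKR]
3. ∠KRM = 77°  [M on ray RQ]

∠KRM = 77°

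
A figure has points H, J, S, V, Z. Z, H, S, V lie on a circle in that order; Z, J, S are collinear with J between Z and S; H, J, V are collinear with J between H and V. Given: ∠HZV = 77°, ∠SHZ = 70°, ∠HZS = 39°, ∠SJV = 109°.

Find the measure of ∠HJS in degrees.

∠HJS = 71°

1. ∠HSV = 103°  [cyclic ZHSV, opposite ∠Z+∠S]
2. ∠HSZ = 71°  [△ZHS]
3. ∠HVS = 39°  [same arc HS]
4. ∠SHV = 38°  [△HSV]
5. ∠HJS = 71°  [△HJS]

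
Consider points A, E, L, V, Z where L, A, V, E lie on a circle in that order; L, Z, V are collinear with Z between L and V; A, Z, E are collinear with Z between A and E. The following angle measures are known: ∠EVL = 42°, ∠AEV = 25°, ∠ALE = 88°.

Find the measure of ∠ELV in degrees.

1. ∠EAL = 42°  [same arc LE]
2. ∠EZV = 113°  [△VZE]
3. ∠AEL = 50°  [△LAE]
4. ∠EZL = 67°  [linear pair at Z on LV]
5. ∠ELV = 63°  [△LZE]

∠ELV = 63°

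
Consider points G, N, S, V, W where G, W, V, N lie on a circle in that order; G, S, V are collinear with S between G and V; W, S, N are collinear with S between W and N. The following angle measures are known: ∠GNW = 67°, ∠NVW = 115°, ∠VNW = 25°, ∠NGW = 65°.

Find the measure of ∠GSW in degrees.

1. ∠GWN = 48°  [△GWN]
2. ∠VGW = 25°  [same arc WV]
3. ∠GSW = 107°  [△GSW]

∠GSW = 107°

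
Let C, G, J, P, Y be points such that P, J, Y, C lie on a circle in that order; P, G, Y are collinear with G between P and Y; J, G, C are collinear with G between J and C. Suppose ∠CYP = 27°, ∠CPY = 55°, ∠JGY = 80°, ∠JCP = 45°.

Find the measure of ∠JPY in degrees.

1. ∠CJP = 27°  [same arc PC]
2. ∠JGP = 100°  [linear pair at G on PY]
3. ∠JPY = 53°  [△PGJ]

∠JPY = 53°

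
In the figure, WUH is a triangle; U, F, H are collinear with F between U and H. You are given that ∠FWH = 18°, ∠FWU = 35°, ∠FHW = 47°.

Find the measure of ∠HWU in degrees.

1. ∠HFW = 115°  [△WFH]
2. ∠UHW = 47°  [F on ray HU]
3. ∠UFW = 65°  [linear pair at F on UH]
4. ∠FUW = 80°  [△WUF]
5. ∠HUW = 80°  [F on ray UH]
6. ∠HWU = 53°  [△WUH]

∠HWU = 53°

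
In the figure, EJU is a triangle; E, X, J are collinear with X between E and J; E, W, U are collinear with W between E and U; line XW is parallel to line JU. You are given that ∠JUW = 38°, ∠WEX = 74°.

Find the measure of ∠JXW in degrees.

∠JXW = 112°

1. ∠EUJ = 38°  [W on ray UE]
2. ∠JEU = 74°  [X on EJ, W on EU]
3. ∠EJU = 68°  [△EJU]
4. ∠EXW = 68°  [XW∥JU, corresponding at X]
5. ∠JXW = 112°  [linear pair at X on EJ]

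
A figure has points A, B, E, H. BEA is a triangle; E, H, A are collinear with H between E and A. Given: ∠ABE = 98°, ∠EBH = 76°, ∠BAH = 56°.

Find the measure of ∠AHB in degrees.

∠AHB = 102°

1. ∠BAE = 56°  [H on ray AE]
2. ∠AEB = 26°  [△BEA]
3. ∠BEH = 26°  [H on ray EA]
4. ∠BHE = 78°  [△BEH]
5. ∠AHB = 102°  [linear pair at H on EA]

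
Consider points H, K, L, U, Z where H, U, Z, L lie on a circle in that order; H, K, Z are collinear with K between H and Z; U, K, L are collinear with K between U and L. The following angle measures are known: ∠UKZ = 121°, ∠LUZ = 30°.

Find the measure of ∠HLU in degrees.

∠HLU = 29°

1. ∠HKL = 121°  [vertical angles at K]
2. ∠LHZ = 30°  [same arc ZL]
3. ∠HLU = 29°  [△HKL]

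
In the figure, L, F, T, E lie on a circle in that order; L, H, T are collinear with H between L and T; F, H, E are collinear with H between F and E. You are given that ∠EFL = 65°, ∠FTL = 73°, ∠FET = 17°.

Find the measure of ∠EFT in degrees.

∠EFT = 25°

1. ∠FEL = 73°  [same arc LF]
2. ∠ELF = 42°  [△LFE]
3. ∠ETF = 138°  [cyclic LFTE, opposite ∠L+∠T]
4. ∠EFT = 25°  [△FTE]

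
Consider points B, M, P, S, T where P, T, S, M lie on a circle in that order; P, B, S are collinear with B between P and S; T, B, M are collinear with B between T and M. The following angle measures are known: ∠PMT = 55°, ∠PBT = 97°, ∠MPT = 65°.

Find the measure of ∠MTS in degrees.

1. ∠PST = 55°  [same arc PT]
2. ∠SBT = 83°  [linear pair at B on PS]
3. ∠MTS = 42°  [△TBS]

∠MTS = 42°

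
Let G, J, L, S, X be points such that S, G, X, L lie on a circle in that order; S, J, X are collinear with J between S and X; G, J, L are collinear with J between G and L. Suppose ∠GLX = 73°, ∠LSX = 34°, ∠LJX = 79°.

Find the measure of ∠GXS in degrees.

∠GXS = 45°

1. ∠GSX = 73°  [same arc GX]
2. ∠LXS = 28°  [△XJL]
3. ∠SLX = 118°  [△SXL]
4. ∠SGX = 62°  [cyclic SGXL, opposite ∠G+∠L]
5. ∠GXS = 45°  [△SGX]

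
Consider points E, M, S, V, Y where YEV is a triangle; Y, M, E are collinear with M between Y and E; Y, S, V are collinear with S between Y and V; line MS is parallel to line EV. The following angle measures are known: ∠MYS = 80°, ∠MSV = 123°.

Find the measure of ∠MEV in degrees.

1. ∠MSY = 57°  [linear pair at S on YV]
2. ∠SMY = 43°  [△YMS]
3. ∠EMS = 137°  [linear pair at M on YE]
4. ∠MEV = 43°  [MS∥EV, co-interior at E–M]

∠MEV = 43°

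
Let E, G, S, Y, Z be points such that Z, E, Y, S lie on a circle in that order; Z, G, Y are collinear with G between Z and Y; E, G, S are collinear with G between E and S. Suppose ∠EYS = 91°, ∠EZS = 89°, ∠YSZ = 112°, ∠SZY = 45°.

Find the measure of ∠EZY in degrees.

∠EZY = 44°

1. ∠SEY = 45°  [same arc YS]
2. ∠ESY = 44°  [△EYS]
3. ∠EZY = 44°  [same arc EY]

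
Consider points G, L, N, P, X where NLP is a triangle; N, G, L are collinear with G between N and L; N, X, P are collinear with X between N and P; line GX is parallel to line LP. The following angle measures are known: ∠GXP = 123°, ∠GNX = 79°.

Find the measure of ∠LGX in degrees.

∠LGX = 136°

1. ∠GXN = 57°  [linear pair at X on NP]
2. ∠NGX = 44°  [△NGX]
3. ∠LGX = 136°  [linear pair at G on NL]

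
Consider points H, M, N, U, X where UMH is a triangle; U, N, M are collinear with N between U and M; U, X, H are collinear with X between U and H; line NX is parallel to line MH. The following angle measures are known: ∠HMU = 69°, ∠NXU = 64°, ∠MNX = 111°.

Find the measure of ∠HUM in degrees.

1. ∠UNX = 69°  [NX∥MH, corresponding at N]
2. ∠NUX = 47°  [△UNX]
3. ∠HUM = 47°  [N on UM, X on UH]

∠HUM = 47°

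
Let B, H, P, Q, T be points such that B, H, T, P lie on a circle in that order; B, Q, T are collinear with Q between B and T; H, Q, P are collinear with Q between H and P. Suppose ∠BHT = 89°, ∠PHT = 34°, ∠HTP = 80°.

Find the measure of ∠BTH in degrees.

1. ∠HPT = 66°  [△HTP]
2. ∠HBT = 66°  [same arc HT]
3. ∠BTH = 25°  [△BHT]

∠BTH = 25°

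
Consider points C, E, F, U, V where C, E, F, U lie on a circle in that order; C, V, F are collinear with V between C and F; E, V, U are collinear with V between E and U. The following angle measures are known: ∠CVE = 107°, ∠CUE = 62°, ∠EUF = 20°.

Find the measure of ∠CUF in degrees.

∠CUF = 82°

1. ∠CFE = 62°  [same arc CE]
2. ∠ECF = 20°  [same arc EF]
3. ∠CEF = 98°  [△CEF]
4. ∠CUF = 82°  [cyclic CEFU, opposite ∠E+∠U]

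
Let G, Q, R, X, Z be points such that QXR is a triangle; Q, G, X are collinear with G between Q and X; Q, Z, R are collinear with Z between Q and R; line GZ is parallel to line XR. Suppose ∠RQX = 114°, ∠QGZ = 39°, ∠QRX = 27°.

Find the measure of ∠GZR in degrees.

1. ∠GQZ = 114°  [G on QX, Z on QR]
2. ∠GZQ = 27°  [△QGZ]
3. ∠GZR = 153°  [linear pair at Z on QR]

∠GZR = 153°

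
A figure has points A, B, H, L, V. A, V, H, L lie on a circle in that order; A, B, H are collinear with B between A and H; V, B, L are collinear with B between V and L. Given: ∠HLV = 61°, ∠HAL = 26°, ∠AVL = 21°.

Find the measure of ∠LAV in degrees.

1. ∠HVL = 26°  [same arc HL]
2. ∠LHV = 93°  [△VHL]
3. ∠LAV = 87°  [cyclic AVHL, opposite ∠A+∠H]

∠LAV = 87°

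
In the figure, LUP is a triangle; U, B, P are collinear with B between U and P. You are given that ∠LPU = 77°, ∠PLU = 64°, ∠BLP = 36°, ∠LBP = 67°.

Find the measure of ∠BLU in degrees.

∠BLU = 28°

1. ∠LUP = 39°  [△LUP]
2. ∠LBU = 113°  [linear pair at B on UP]
3. ∠BUL = 39°  [B on ray UP]
4. ∠BLU = 28°  [△LUB]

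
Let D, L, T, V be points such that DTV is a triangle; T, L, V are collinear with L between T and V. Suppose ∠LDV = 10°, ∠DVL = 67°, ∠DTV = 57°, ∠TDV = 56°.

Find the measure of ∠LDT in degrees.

1. ∠DLV = 103°  [△DLV]
2. ∠DTL = 57°  [L on ray TV]
3. ∠DLT = 77°  [linear pair at L on TV]
4. ∠LDT = 46°  [△DTL]

∠LDT = 46°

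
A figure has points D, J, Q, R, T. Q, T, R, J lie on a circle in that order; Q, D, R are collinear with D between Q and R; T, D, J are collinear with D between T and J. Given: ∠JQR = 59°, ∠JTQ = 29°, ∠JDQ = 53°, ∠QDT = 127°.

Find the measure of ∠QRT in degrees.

1. ∠JTR = 59°  [same arc RJ]
2. ∠RDT = 53°  [vertical angles at D]
3. ∠QRT = 68°  [△TDR]

∠QRT = 68°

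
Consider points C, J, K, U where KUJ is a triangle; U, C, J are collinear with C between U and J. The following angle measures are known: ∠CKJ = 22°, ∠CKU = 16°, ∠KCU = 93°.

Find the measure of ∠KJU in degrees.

1. ∠JCK = 87°  [linear pair at C on UJ]
2. ∠CJK = 71°  [△KCJ]
3. ∠KJU = 71°  [C on ray JU]

∠KJU = 71°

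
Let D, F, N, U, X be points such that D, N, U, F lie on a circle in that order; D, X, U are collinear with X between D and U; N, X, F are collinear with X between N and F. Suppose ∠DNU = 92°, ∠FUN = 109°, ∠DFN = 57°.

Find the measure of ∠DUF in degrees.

1. ∠FDN = 71°  [cyclic DNUF, opposite ∠D+∠U]
2. ∠DNF = 52°  [△DNF]
3. ∠DUF = 52°  [same arc DF]

∠DUF = 52°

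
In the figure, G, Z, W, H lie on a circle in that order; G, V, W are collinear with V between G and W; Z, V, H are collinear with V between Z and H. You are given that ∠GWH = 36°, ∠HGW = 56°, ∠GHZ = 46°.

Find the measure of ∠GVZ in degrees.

∠GVZ = 102°

1. ∠HZW = 56°  [same arc WH]
2. ∠GWZ = 46°  [same arc GZ]
3. ∠WVZ = 78°  [△ZVW]
4. ∠GVZ = 102°  [linear pair at V on GW]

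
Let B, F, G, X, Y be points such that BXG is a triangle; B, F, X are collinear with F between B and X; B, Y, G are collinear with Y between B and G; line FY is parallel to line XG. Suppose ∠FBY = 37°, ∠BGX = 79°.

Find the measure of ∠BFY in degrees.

∠BFY = 64°

1. ∠GBX = 37°  [F on BX, Y on BG]
2. ∠BXG = 64°  [△BXG]
3. ∠BFY = 64°  [FY∥XG, corresponding at F]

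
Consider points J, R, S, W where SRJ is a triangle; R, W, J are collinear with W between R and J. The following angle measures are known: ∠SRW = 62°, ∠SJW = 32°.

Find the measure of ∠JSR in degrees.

1. ∠JRS = 62°  [W on ray RJ]
2. ∠RJS = 32°  [W on ray JR]
3. ∠JSR = 86°  [△SRJ]

∠JSR = 86°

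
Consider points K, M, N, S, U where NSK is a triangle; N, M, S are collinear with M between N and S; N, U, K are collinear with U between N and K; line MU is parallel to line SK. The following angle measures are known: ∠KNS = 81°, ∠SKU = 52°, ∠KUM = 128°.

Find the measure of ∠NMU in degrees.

∠NMU = 47°

1. ∠MNU = 81°  [M on NS, U on NK]
2. ∠MUN = 52°  [linear pair at U on NK]
3. ∠NMU = 47°  [△NMU]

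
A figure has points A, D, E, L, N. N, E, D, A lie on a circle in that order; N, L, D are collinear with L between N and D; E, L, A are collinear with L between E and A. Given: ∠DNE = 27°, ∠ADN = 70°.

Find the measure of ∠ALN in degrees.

1. ∠DAE = 27°  [same arc ED]
2. ∠ALD = 83°  [△DLA]
3. ∠ALN = 97°  [linear pair at L on ND]

∠ALN = 97°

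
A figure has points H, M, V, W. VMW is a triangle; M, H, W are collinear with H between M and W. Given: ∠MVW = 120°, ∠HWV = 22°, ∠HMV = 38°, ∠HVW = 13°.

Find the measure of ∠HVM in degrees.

∠HVM = 107°

1. ∠VHW = 145°  [△VHW]
2. ∠MHV = 35°  [linear pair at H on MW]
3. ∠HVM = 107°  [△VMH]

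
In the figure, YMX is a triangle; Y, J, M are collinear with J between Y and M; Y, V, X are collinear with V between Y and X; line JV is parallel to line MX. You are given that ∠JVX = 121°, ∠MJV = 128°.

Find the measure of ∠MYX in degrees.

∠MYX = 69°

1. ∠JVY = 59°  [linear pair at V on YX]
2. ∠VJY = 52°  [linear pair at J on YM]
3. ∠JYV = 69°  [△YJV]
4. ∠MYX = 69°  [J on YM, V on YX]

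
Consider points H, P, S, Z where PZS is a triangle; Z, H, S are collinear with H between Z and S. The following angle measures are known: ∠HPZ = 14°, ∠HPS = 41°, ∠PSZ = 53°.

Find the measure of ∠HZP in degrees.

1. ∠HSP = 53°  [H on ray SZ]
2. ∠PHS = 86°  [△PHS]
3. ∠PHZ = 94°  [linear pair at H on ZS]
4. ∠HZP = 72°  [△PZH]

∠HZP = 72°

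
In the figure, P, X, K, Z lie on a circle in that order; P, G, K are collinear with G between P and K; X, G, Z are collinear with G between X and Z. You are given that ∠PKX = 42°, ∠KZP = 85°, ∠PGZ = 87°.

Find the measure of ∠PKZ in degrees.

1. ∠PZX = 42°  [same arc PX]
2. ∠KPZ = 51°  [△PGZ]
3. ∠PKZ = 44°  [△PKZ]

∠PKZ = 44°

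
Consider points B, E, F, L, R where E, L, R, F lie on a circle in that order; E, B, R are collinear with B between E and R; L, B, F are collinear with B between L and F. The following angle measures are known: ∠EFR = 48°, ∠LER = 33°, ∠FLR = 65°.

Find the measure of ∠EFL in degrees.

∠EFL = 15°

1. ∠ELR = 132°  [cyclic ELRF, opposite ∠L+∠F]
2. ∠ERL = 15°  [△ELR]
3. ∠EFL = 15°  [same arc EL]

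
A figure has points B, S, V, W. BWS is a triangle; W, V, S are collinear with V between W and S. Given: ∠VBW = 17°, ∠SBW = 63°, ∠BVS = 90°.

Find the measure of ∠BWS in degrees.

∠BWS = 73°

1. ∠BVW = 90°  [linear pair at V on WS]
2. ∠BWV = 73°  [△BWV]
3. ∠BWS = 73°  [V on ray WS]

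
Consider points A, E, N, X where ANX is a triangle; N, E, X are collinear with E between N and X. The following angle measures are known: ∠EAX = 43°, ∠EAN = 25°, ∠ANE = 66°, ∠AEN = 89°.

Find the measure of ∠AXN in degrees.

1. ∠AEX = 91°  [linear pair at E on NX]
2. ∠AXE = 46°  [△AEX]
3. ∠AXN = 46°  [E on ray XN]

∠AXN = 46°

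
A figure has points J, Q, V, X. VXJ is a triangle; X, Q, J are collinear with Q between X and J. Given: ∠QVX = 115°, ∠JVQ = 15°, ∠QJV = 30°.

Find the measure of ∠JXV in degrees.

∠JXV = 20°

1. ∠JQV = 135°  [△VQJ]
2. ∠VQX = 45°  [linear pair at Q on XJ]
3. ∠QXV = 20°  [△VXQ]
4. ∠JXV = 20°  [Q on ray XJ]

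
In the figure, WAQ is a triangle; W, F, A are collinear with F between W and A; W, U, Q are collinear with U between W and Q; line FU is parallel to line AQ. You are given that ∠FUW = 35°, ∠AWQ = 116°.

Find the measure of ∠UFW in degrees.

∠UFW = 29°

1. ∠AQW = 35°  [FU∥AQ, corresponding at U]
2. ∠QAW = 29°  [△WAQ]
3. ∠UFW = 29°  [FU∥AQ, corresponding at F]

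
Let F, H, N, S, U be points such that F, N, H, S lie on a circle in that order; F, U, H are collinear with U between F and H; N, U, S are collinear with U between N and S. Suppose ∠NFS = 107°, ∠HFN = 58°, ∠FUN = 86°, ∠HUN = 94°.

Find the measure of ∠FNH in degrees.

∠FNH = 85°

1. ∠NHS = 73°  [cyclic FNHS, opposite ∠F+∠H]
2. ∠HSN = 58°  [same arc NH]
3. ∠HNS = 49°  [△NHS]
4. ∠FHN = 37°  [△NUH]
5. ∠FNH = 85°  [△FNH]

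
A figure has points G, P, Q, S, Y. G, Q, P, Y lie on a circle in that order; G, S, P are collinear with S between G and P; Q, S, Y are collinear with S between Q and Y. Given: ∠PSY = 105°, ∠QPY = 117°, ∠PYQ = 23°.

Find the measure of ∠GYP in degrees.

∠GYP = 88°

1. ∠GPY = 52°  [△PSY]
2. ∠PQY = 40°  [△QPY]
3. ∠PGY = 40°  [same arc PY]
4. ∠GYP = 88°  [△GPY]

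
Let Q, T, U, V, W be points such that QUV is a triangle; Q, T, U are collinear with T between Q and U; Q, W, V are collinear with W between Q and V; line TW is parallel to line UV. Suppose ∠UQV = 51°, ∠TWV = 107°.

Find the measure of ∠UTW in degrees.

∠UTW = 124°

1. ∠TQW = 51°  [T on QU, W on QV]
2. ∠QWT = 73°  [linear pair at W on QV]
3. ∠QTW = 56°  [△QTW]
4. ∠UTW = 124°  [linear pair at T on QU]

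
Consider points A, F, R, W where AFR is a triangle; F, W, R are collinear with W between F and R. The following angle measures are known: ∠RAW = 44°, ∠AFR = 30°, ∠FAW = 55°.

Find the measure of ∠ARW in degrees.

∠ARW = 51°

1. ∠AFW = 30°  [W on ray FR]
2. ∠AWF = 95°  [△AFW]
3. ∠AWR = 85°  [linear pair at W on FR]
4. ∠ARW = 51°  [△AWR]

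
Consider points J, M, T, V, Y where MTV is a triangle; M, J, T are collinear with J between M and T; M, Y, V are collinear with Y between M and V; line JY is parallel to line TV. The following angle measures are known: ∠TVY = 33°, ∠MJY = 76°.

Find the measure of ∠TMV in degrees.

∠TMV = 71°

1. ∠MVT = 33°  [Y on ray VM]
2. ∠MTV = 76°  [JY∥TV, corresponding at J]
3. ∠TMV = 71°  [△MTV]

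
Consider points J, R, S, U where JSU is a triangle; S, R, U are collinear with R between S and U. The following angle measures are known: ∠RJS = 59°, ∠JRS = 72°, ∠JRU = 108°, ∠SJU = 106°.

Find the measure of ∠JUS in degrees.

∠JUS = 25°

1. ∠JSR = 49°  [△JSR]
2. ∠JSU = 49°  [R on ray SU]
3. ∠JUS = 25°  [△JSU]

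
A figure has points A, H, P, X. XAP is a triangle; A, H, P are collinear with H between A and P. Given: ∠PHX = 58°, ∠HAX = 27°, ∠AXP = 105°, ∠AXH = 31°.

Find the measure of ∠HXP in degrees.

1. ∠PAX = 27°  [H on ray AP]
2. ∠APX = 48°  [△XAP]
3. ∠HPX = 48°  [H on ray PA]
4. ∠HXP = 74°  [△XHP]

∠HXP = 74°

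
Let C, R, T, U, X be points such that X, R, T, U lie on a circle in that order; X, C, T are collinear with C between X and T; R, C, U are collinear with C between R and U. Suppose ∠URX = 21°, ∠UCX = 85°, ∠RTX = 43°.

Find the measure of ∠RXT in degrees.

1. ∠UTX = 21°  [same arc XU]
2. ∠TCU = 95°  [linear pair at C on XT]
3. ∠RUT = 64°  [△TCU]
4. ∠RXT = 64°  [same arc RT]

∠RXT = 64°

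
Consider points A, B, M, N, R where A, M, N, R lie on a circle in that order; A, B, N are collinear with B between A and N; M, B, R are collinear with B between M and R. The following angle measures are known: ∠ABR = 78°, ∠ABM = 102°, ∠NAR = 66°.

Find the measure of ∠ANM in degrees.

1. ∠MBN = 78°  [vertical angles at B]
2. ∠NMR = 66°  [same arc NR]
3. ∠ANM = 36°  [△MBN]

∠ANM = 36°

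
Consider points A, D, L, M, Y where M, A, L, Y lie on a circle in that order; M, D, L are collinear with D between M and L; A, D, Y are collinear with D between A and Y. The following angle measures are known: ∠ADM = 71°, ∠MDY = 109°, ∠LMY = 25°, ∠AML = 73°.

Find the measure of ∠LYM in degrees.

1. ∠LDY = 71°  [vertical angles at D]
2. ∠AYL = 73°  [same arc AL]
3. ∠MLY = 36°  [△LDY]
4. ∠LYM = 119°  [△MLY]

∠LYM = 119°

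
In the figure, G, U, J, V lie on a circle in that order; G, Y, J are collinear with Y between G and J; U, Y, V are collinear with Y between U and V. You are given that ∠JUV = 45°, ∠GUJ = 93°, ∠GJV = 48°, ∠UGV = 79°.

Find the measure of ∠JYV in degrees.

1. ∠JGV = 45°  [same arc JV]
2. ∠GUV = 48°  [same arc GV]
3. ∠GVU = 53°  [△GUV]
4. ∠GYV = 82°  [△GYV]
5. ∠JYV = 98°  [linear pair at Y on GJ]

∠JYV = 98°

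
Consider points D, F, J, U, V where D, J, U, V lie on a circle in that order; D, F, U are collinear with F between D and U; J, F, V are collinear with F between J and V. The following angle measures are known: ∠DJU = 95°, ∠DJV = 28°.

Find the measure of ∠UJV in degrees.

∠UJV = 67°

1. ∠DVU = 85°  [cyclic DJUV, opposite ∠J+∠V]
2. ∠DUV = 28°  [same arc DV]
3. ∠UDV = 67°  [△DUV]
4. ∠UJV = 67°  [same arc UV]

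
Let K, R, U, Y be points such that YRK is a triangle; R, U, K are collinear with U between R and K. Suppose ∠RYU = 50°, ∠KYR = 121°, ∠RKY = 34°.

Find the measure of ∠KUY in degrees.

∠KUY = 75°

1. ∠KRY = 25°  [△YRK]
2. ∠URY = 25°  [U on ray RK]
3. ∠RUY = 105°  [△YRU]
4. ∠KUY = 75°  [linear pair at U on RK]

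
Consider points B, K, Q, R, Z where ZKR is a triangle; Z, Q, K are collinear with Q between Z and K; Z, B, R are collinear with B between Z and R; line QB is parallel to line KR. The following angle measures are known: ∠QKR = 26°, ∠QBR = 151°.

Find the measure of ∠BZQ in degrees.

1. ∠RKZ = 26°  [Q on ray KZ]
2. ∠QBZ = 29°  [linear pair at B on ZR]
3. ∠BQZ = 26°  [QB∥KR, corresponding at Q]
4. ∠BZQ = 125°  [△ZQB]

∠BZQ = 125°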